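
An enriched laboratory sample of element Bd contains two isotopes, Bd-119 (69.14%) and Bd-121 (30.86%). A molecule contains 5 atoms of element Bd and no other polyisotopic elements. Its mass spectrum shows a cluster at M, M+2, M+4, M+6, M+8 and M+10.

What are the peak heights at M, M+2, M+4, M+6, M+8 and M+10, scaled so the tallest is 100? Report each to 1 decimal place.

44.8 : 100.0 : 89.3 : 39.8 : 8.9 : 0.8

Expanding (0.6914 + 0.3086)^5:
P(M) = 0.6914^5 = 0.157996
P(M+2) = 5 × 0.6914^4 × 0.3086^1 = 0.352601
P(M+4) = 10 × 0.6914^3 × 0.3086^2 = 0.314760
P(M+6) = 10 × 0.6914^2 × 0.3086^3 = 0.140490
P(M+8) = 5 × 0.6914^1 × 0.3086^4 = 0.031353
P(M+10) = 0.3086^5 = 0.002799
The M+2 peak is largest (0.352601); scaling to 100 gives 44.8 : 100.0 : 89.3 : 39.8 : 8.9 : 0.8.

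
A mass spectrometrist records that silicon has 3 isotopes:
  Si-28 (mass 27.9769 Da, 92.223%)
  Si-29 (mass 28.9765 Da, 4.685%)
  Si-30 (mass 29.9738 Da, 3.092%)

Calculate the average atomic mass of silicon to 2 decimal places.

The abundance-weighted mean is 0.92223 × 27.9769 + 0.04685 × 28.9765 + 0.03092 × 29.9738
= 25.80114 + 1.35755 + 0.92679 = 28.08548 Da

28.09 Da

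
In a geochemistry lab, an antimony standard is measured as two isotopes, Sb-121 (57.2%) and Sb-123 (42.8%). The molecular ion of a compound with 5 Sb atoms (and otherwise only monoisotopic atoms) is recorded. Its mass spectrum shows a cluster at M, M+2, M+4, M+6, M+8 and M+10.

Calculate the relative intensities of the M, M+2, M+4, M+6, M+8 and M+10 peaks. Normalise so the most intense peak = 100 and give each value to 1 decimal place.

17.9 : 66.8 : 100.0 : 74.8 : 28.0 : 4.2

The 5 Sb atoms are independent, so intensities follow the terms of (0.572 + 0.428)^5.
P(M) = 0.572^5 = 0.061232
P(M+2) = 5 × 0.572^4 × 0.428^1 = 0.229086
P(M+4) = 10 × 0.572^3 × 0.428^2 = 0.342827
P(M+6) = 10 × 0.572^2 × 0.428^3 = 0.256521
P(M+8) = 5 × 0.572^1 × 0.428^4 = 0.095971
P(M+10) = 0.428^5 = 0.014362
The M+4 peak is largest (0.342827); scaling to 100 gives 17.9 : 66.8 : 100.0 : 74.8 : 28.0 : 4.2.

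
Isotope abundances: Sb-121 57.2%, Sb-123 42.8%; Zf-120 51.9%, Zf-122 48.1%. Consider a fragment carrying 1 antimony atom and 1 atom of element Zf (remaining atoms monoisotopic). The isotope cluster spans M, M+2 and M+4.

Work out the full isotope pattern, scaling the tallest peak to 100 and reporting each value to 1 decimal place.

Antimony pattern (n=1): 0.5720 : 0.4280
Element Zf pattern (n=1): 0.5190 : 0.4810
Convolve the two distributions (both contribute in 2-u steps):
  M: 0.5720×0.5190 = 0.296868
  M+2: 0.5720×0.4810 + 0.4280×0.5190 = 0.497264
  M+4: 0.4280×0.4810 = 0.205868
Scale to base peak (0.497264) = 100: 59.7 : 100.0 : 41.4

59.7 : 100.0 : 41.4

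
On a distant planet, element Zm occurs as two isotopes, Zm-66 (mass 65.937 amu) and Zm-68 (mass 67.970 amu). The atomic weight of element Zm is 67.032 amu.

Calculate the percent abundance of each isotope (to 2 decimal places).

Zm-66: 46.14%, Zm-68: 53.86%

With x = fraction of Zm-66 (so Zm-68 is 1 − x):
65.937·x + 67.970·(1 − x) = 67.032
(65.937 − 67.970)·x = 67.032 − 67.970
x = -0.938 / -2.033 = 0.46139 → 46.14% Zm-66, 53.86% Zm-68.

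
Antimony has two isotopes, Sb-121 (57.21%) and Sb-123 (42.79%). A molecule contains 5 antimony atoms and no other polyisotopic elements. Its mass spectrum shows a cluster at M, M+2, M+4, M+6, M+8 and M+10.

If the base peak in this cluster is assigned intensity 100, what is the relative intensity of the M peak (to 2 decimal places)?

Term probabilities: M 0.0613, M+2 0.2292, M+4 0.3428, M+6 0.2564, M+8 0.0959, M+10 0.0143. Base peak = M+4.
P(M+4) = C(5,2) × 0.5721^3 × 0.4279^2 = 10 × 0.18724742 × 0.18309841 = 0.342847 (base)
P(M) = C(5,0) × 0.5721^5 × 0.4279^0 = 1 × 0.06128578 × 1.0000 = 0.061286
Relative intensity = 0.061286 / 0.342847 × 100 = 17.88

17.88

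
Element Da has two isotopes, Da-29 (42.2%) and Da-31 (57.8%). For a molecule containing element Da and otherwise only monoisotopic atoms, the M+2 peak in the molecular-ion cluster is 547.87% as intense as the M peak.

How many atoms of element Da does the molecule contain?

4

The M+2/M ratio from n Da atoms is n · q/p = n · 0.578/0.422.
n = 5.4787 × 0.422/0.578 = 4.00 ≈ 4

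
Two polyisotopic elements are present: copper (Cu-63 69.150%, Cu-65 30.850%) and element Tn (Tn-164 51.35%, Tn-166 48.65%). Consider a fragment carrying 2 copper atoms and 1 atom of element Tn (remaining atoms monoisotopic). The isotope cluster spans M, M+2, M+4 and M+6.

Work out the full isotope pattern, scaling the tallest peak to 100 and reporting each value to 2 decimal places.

Copper pattern (n=2): 0.47817225 : 0.4266555 : 0.09517225
Element Tn pattern (n=1): 0.5135 : 0.4865
Convolve the two distributions (both contribute in 2-u steps):
  M: 0.47817225×0.5135 = 0.245541
  M+2: 0.47817225×0.4865 + 0.4266555×0.5135 = 0.451718
  M+4: 0.4266555×0.4865 + 0.09517225×0.5135 = 0.256439
  M+6: 0.09517225×0.4865 = 0.046301
Scale to base peak (0.451718) = 100: 54.36 : 100.00 : 56.77 : 10.25

54.36 : 100.00 : 56.77 : 10.25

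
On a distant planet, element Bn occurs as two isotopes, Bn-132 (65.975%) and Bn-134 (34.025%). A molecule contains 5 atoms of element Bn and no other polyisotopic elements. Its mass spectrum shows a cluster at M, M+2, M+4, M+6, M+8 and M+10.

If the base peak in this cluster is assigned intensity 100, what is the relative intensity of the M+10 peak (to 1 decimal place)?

1.4

Binomial terms of (0.65975 + 0.34025)^5: M 0.1250, M+2 0.3223, M+4 0.3325, M+6 0.1715, M+8 0.0442, M+10 0.0046 → M+4 is the base peak.
P(M+4) = C(5,2) × 0.65975^3 × 0.34025^2 = 10 × 0.28716942 × 0.11577006 = 0.332456 (base)
P(M+10) = C(5,5) × 0.65975^0 × 0.34025^5 = 1 × 1.0000 × 0.00456027 = 0.004560
Relative intensity = 0.004560 / 0.332456 × 100 = 1.4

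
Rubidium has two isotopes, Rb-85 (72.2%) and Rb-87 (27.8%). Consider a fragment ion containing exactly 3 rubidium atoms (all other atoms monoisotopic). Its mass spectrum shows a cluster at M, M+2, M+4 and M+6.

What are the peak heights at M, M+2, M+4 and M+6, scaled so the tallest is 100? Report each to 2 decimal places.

86.57 : 100.00 : 38.50 : 4.94

Each Rb atom is independently Rb-85 (p = 0.722) or Rb-87 (q = 0.278); the cluster is the binomial expansion (p + q)^3.
P(M) = 0.722^3 = 0.376367
P(M+2) = 3 × 0.722^2 × 0.278^1 = 0.434751
P(M+4) = 3 × 0.722^1 × 0.278^2 = 0.167397
P(M+6) = 0.278^3 = 0.021485
The M+2 peak is largest (0.434751); scaling to 100 gives 86.57 : 100.00 : 38.50 : 4.94.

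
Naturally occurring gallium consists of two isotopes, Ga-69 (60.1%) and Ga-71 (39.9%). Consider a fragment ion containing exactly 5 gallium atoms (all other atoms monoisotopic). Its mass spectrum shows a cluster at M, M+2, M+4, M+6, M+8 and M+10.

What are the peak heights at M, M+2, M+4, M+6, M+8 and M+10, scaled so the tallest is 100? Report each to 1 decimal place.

The 5 Ga atoms are independent, so intensities follow the terms of (0.601 + 0.399)^5.
P(M) = 0.601^5 = 0.078410
P(M+2) = 5 × 0.601^4 × 0.399^1 = 0.260280
P(M+4) = 10 × 0.601^3 × 0.399^2 = 0.345596
P(M+6) = 10 × 0.601^2 × 0.399^3 = 0.229439
P(M+8) = 5 × 0.601^1 × 0.399^4 = 0.076162
P(M+10) = 0.399^5 = 0.010113
The M+4 peak is largest (0.345596); scaling to 100 gives 22.7 : 75.3 : 100.0 : 66.4 : 22.0 : 2.9.

22.7 : 75.3 : 100.0 : 66.4 : 22.0 : 2.9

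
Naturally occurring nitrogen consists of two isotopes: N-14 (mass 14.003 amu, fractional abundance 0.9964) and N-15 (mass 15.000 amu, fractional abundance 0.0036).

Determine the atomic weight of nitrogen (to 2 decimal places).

14.01 amu

Weight each isotope mass by its fractional abundance: 0.9964 × 14.003 + 0.0036 × 15.000
= 13.9526 + 0.0540 = 14.0066 amu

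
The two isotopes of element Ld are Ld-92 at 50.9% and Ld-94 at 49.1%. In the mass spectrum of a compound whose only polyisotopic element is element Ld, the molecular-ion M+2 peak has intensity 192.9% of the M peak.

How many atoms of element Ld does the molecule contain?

2

For n independent Ld atoms, I(M+2)/I(M) = n · (abundance Ld-94) / (abundance Ld-92) = n · 0.491/0.509.
n = 1.929 × 0.509/0.491 = 2.00 ≈ 2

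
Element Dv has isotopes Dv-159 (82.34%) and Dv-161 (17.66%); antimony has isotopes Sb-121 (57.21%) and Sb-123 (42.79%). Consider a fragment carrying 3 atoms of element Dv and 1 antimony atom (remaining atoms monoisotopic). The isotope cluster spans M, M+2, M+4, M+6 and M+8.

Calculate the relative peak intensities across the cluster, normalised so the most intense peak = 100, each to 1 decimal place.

71.9 : 100.0 : 44.5 : 8.1 : 0.5

Element Dv pattern (n=3): 0.55825496 : 0.35919781 : 0.07703951 : 0.00550772
Antimony pattern (n=1): 0.5721 : 0.4279
Convolve the two distributions (both contribute in 2-u steps):
  M: 0.55825496×0.5721 = 0.319378
  M+2: 0.55825496×0.4279 + 0.35919781×0.5721 = 0.444374
  M+4: 0.35919781×0.4279 + 0.07703951×0.5721 = 0.197775
  M+6: 0.07703951×0.4279 + 0.00550772×0.5721 = 0.036116
  M+8: 0.00550772×0.4279 = 0.002357
Scale to base peak (0.444374) = 100: 71.9 : 100.0 : 44.5 : 8.1 : 0.5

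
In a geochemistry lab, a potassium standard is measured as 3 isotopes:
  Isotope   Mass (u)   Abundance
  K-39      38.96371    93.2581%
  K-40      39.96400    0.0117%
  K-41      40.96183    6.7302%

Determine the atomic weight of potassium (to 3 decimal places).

39.098 u

Average mass = Σ (abundance × isotope mass) = 0.932581 × 38.96371 + 0.000117 × 39.96400 + 0.067302 × 40.96183
= 36.336816 + 0.004676 + 2.756813 = 39.098305 u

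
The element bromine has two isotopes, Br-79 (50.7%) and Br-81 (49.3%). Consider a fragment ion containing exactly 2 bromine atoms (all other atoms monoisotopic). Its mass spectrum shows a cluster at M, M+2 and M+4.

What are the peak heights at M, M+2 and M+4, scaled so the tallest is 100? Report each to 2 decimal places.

Each Br atom is independently Br-79 (p = 0.507) or Br-81 (q = 0.493); the cluster is the binomial expansion (p + q)^2.
P(M) = 0.507^2 = 0.257049
P(M+2) = 2 × 0.507^1 × 0.493^1 = 0.499902
P(M+4) = 0.493^2 = 0.243049
The M+2 peak is largest (0.499902); scaling to 100 gives 51.42 : 100.00 : 48.62.

51.42 : 100.00 : 48.62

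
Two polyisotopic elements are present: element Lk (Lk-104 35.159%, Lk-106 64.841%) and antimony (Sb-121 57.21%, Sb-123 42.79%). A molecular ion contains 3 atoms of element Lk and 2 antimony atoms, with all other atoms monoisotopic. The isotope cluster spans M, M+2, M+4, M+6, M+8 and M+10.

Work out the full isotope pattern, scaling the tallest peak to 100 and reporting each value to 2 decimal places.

4.06 : 28.54 : 77.30 : 100.00 : 61.27 : 14.25

Element Lk pattern (n=3): 0.04346198 : 0.24046063 : 0.44346278 : 0.2726146
Antimony pattern (n=2): 0.32729841 : 0.48960318 : 0.18309841
Convolve the two distributions (both contribute in 2-u steps):
  M: 0.04346198×0.32729841 = 0.014225
  M+2: 0.04346198×0.48960318 + 0.24046063×0.32729841 = 0.099982
  M+4: 0.04346198×0.18309841 + 0.24046063×0.48960318 + 0.44346278×0.32729841 = 0.270833
  M+6: 0.24046063×0.18309841 + 0.44346278×0.48960318 + 0.2726146×0.32729841 = 0.350375
  M+8: 0.44346278×0.18309841 + 0.2726146×0.48960318 = 0.214670
  M+10: 0.2726146×0.18309841 = 0.049915
Scale to base peak (0.350375) = 100: 4.06 : 28.54 : 77.30 : 100.00 : 61.27 : 14.25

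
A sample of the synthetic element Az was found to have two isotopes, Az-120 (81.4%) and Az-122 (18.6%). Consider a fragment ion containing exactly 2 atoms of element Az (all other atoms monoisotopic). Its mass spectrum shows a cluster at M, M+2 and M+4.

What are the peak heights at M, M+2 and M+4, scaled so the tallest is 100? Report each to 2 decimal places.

Each Az atom is independently Az-120 (p = 0.814) or Az-122 (q = 0.186); the cluster is the binomial expansion (p + q)^2.
P(M) = 0.814^2 = 0.662596
P(M+2) = 2 × 0.814^1 × 0.186^1 = 0.302808
P(M+4) = 0.186^2 = 0.034596
The M peak is largest (0.662596); scaling to 100 gives 100.00 : 45.70 : 5.22.

100.00 : 45.70 : 5.22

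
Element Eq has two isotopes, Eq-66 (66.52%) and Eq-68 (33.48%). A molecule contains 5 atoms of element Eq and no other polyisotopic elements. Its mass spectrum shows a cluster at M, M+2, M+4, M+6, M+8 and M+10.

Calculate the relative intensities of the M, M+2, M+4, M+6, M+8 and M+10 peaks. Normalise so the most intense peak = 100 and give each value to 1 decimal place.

39.5 : 99.3 : 100.0 : 50.3 : 12.7 : 1.3

The 5 Eq atoms are independent, so intensities follow the terms of (0.6652 + 0.3348)^5.
P(M) = 0.6652^5 = 0.130245
P(M+2) = 5 × 0.6652^4 × 0.3348^1 = 0.327766
P(M+4) = 10 × 0.6652^3 × 0.3348^2 = 0.329934
P(M+6) = 10 × 0.6652^2 × 0.3348^3 = 0.166058
P(M+8) = 5 × 0.6652^1 × 0.3348^4 = 0.041789
P(M+10) = 0.3348^5 = 0.004207
The M+4 peak is largest (0.329934); scaling to 100 gives 39.5 : 99.3 : 100.0 : 50.3 : 12.7 : 1.3.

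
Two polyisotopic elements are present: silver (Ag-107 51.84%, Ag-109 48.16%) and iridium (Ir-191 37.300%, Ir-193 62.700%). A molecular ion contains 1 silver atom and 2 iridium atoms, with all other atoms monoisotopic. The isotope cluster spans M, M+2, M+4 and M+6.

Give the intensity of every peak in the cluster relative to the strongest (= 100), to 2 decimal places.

Silver pattern (n=1): 0.5184 : 0.4816
Iridium pattern (n=2): 0.139129 : 0.467742 : 0.393129
Convolve the two distributions (both contribute in 2-u steps):
  M: 0.5184×0.139129 = 0.072124
  M+2: 0.5184×0.467742 + 0.4816×0.139129 = 0.309482
  M+4: 0.5184×0.393129 + 0.4816×0.467742 = 0.429063
  M+6: 0.4816×0.393129 = 0.189331
Scale to base peak (0.429063) = 100: 16.81 : 72.13 : 100.00 : 44.13

16.81 : 72.13 : 100.00 : 44.13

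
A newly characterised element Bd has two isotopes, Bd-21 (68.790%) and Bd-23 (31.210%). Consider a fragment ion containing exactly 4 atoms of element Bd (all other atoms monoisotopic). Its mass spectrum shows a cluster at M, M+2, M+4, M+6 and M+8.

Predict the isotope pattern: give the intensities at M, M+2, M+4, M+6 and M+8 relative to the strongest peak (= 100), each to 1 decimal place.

Each Bd atom is independently Bd-21 (p = 0.68790) or Bd-23 (q = 0.31210); the cluster is the binomial expansion (p + q)^4.
P(M) = 0.68790^4 = 0.223924
P(M+2) = 4 × 0.68790^3 × 0.31210^1 = 0.406378
P(M+4) = 6 × 0.68790^2 × 0.31210^2 = 0.276560
P(M+6) = 4 × 0.68790^1 × 0.31210^3 = 0.083650
P(M+8) = 0.31210^4 = 0.009488
The M+2 peak is largest (0.406378); scaling to 100 gives 55.1 : 100.0 : 68.1 : 20.6 : 2.3.

55.1 : 100.0 : 68.1 : 20.6 : 2.3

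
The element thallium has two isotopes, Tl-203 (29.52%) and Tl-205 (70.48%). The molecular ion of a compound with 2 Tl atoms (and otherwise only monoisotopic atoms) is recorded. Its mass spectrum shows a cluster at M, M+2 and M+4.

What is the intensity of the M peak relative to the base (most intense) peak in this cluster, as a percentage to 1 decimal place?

Binomial terms of (0.2952 + 0.7048)^2: M 0.0871, M+2 0.4161, M+4 0.4967 → M+4 is the base peak.
P(M+4) = C(2,2) × 0.2952^0 × 0.7048^2 = 1 × 1.0000 × 0.49674304 = 0.496743 (base)
P(M) = C(2,0) × 0.2952^2 × 0.7048^0 = 1 × 0.08714304 × 1.0000 = 0.087143
Relative intensity = 0.087143 / 0.496743 × 100 = 17.5

17.5%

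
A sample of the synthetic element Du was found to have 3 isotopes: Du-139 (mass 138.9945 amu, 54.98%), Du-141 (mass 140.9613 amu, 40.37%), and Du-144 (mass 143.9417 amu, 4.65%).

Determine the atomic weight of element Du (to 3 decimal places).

Weight each isotope mass by its fractional abundance: 0.5498 × 138.9945 + 0.4037 × 140.9613 + 0.0465 × 143.9417
= 76.41918 + 56.90608 + 6.69329 = 140.01855 amu

140.019 amu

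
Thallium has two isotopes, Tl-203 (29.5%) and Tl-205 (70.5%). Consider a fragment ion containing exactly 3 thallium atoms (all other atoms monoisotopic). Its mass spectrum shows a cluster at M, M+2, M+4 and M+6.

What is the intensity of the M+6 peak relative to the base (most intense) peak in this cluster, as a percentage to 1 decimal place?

(0.295 + 0.705)^3 gives M 0.0257, M+2 0.1841, M+4 0.4399, M+6 0.3504; the largest is M+4.
P(M+4) = C(3,2) × 0.295^1 × 0.705^2 = 3 × 0.2950 × 0.497025 = 0.439867 (base)
P(M+6) = C(3,3) × 0.295^0 × 0.705^3 = 1 × 1.0000 × 0.35040263 = 0.350403
Relative intensity = 0.350403 / 0.439867 × 100 = 79.7

79.7%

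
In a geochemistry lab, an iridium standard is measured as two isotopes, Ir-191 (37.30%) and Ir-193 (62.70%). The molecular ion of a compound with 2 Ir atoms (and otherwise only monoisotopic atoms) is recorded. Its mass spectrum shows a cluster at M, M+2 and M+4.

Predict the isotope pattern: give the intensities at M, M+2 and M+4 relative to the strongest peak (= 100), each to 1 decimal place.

Expanding (0.3730 + 0.6270)^2:
P(M) = 0.3730^2 = 0.139129
P(M+2) = 2 × 0.3730^1 × 0.6270^1 = 0.467742
P(M+4) = 0.6270^2 = 0.393129
The M+2 peak is largest (0.467742); scaling to 100 gives 29.7 : 100.0 : 84.0.

29.7 : 100.0 : 84.0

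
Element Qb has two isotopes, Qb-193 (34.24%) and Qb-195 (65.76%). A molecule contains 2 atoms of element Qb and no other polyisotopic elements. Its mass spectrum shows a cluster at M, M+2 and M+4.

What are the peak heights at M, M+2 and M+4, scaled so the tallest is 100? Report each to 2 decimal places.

26.03 : 100.00 : 96.03

Expanding (0.3424 + 0.6576)^2:
P(M) = 0.3424^2 = 0.117238
P(M+2) = 2 × 0.3424^1 × 0.6576^1 = 0.450324
P(M+4) = 0.6576^2 = 0.432438
The M+2 peak is largest (0.450324); scaling to 100 gives 26.03 : 100.00 : 96.03.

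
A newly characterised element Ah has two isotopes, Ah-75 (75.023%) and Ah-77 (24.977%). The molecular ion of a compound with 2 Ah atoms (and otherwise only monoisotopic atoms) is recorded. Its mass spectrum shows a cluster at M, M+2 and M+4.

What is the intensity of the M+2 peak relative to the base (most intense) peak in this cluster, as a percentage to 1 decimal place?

66.6%

Binomial terms of (0.75023 + 0.24977)^2: M 0.5628, M+2 0.3748, M+4 0.0624 → M is the base peak.
P(M) = C(2,0) × 0.75023^2 × 0.24977^0 = 1 × 0.56284505 × 1.0000 = 0.562845 (base)
P(M+2) = C(2,1) × 0.75023^1 × 0.24977^1 = 2 × 0.75023 × 0.24977 = 0.374770
Relative intensity = 0.374770 / 0.562845 × 100 = 66.6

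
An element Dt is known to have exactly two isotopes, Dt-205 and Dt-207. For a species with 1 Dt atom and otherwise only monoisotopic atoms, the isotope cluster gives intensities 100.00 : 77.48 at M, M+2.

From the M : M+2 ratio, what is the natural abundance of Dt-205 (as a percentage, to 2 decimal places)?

Write p for the Dt-205 fraction. I(M+2)/I(M) = [C(1,1)·p^0·(1−p)] / p^1 = 1·(1−p)/p = 77.48/100.00 = 0.7748
(1−p)/p = 0.7748/1 = 0.7748  ⇒  p = 1/(1 + 0.7748) = 0.5634
Dt-205: 56.34%, Dt-207: 43.66%.

56.34%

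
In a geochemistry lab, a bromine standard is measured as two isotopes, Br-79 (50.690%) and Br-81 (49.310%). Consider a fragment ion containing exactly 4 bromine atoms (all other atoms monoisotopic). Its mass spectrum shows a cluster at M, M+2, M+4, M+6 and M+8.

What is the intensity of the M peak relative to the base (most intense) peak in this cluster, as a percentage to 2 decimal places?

Binomial terms of (0.50690 + 0.49310)^4: M 0.0660, M+2 0.2569, M+4 0.3749, M+6 0.2431, M+8 0.0591 → M+4 is the base peak.
P(M+4) = C(4,2) × 0.50690^2 × 0.49310^2 = 6 × 0.25694761 × 0.24314761 = 0.374857 (base)
P(M) = C(4,0) × 0.50690^4 × 0.49310^0 = 1 × 0.06602207 × 1.0000 = 0.066022
Relative intensity = 0.066022 / 0.374857 × 100 = 17.61

17.61%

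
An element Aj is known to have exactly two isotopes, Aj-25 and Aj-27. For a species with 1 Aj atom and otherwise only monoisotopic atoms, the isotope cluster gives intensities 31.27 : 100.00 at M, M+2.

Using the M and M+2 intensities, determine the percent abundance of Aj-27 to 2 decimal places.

76.18%

If p is the fraction of Aj that is Aj-25, then I(M+2)/I(M) = [C(1,1)·p^0·(1−p)] / p^1 = 1·(1−p)/p = 100.00/31.27 = 3.1980
(1−p)/p = 3.1980/1 = 3.1980  ⇒  p = 1/(1 + 3.1980) = 0.2382
Aj-25: 23.82%, Aj-27: 76.18%.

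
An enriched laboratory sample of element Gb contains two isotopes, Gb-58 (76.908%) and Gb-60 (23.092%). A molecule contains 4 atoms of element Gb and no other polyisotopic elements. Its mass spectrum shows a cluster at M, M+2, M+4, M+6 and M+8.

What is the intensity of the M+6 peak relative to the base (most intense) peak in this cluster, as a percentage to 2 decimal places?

Binomial terms of (0.76908 + 0.23092)^4: M 0.3499, M+2 0.4202, M+4 0.1892, M+6 0.0379, M+8 0.0028 → M+2 is the base peak.
P(M+2) = C(4,1) × 0.76908^3 × 0.23092^1 = 4 × 0.45489855 × 0.23092 = 0.420181 (base)
P(M+6) = C(4,3) × 0.76908^1 × 0.23092^3 = 4 × 0.76908 × 0.01231359 = 0.037881
Relative intensity = 0.037881 / 0.420181 × 100 = 9.02

9.02%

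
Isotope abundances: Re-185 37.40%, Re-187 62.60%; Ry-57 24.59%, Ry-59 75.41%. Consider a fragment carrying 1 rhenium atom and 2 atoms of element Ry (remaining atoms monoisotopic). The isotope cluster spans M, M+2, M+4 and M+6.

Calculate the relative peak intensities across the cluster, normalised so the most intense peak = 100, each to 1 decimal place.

Rhenium pattern (n=1): 0.3740 : 0.6260
Element Ry pattern (n=2): 0.06046681 : 0.37086638 : 0.56866681
Convolve the two distributions (both contribute in 2-u steps):
  M: 0.3740×0.06046681 = 0.022615
  M+2: 0.3740×0.37086638 + 0.6260×0.06046681 = 0.176556
  M+4: 0.3740×0.56866681 + 0.6260×0.37086638 = 0.444844
  M+6: 0.6260×0.56866681 = 0.355985
Scale to base peak (0.444844) = 100: 5.1 : 39.7 : 100.0 : 80.0

5.1 : 39.7 : 100.0 : 80.0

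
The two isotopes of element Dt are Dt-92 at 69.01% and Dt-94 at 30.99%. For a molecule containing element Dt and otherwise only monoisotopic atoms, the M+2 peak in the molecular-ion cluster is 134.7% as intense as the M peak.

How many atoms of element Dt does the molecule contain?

3

For n independent Dt atoms, I(M+2)/I(M) = n · (abundance Dt-94) / (abundance Dt-92) = n · 0.3099/0.6901.
n = 1.347 × 0.6901/0.3099 = 3.00 ≈ 3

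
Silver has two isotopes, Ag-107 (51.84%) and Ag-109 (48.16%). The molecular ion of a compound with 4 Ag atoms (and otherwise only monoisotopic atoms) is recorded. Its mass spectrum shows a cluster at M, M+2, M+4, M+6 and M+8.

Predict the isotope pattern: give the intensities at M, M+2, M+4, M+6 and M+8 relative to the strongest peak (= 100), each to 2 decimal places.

Each Ag atom is independently Ag-107 (p = 0.5184) or Ag-109 (q = 0.4816); the cluster is the binomial expansion (p + q)^4.
P(M) = 0.5184^4 = 0.072220
P(M+2) = 4 × 0.5184^3 × 0.4816^1 = 0.268375
P(M+4) = 6 × 0.5184^2 × 0.4816^2 = 0.373985
P(M+6) = 4 × 0.5184^1 × 0.4816^3 = 0.231624
P(M+8) = 0.4816^4 = 0.053795
The M+4 peak is largest (0.373985); scaling to 100 gives 19.31 : 71.76 : 100.00 : 61.93 : 14.38.

19.31 : 71.76 : 100.00 : 61.93 : 14.38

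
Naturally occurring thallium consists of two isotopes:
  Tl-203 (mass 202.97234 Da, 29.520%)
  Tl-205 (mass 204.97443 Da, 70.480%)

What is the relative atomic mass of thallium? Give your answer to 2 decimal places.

204.38 Da

Ar = Σ fᵢ·mᵢ = 0.29520 × 202.97234 + 0.70480 × 204.97443
= 59.917435 + 144.465978 = 204.383413 Da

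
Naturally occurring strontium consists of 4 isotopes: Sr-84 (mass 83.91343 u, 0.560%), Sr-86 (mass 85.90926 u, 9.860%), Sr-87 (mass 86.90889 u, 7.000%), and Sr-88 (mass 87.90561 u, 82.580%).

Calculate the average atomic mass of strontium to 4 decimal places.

87.6166 u

Average mass = Σ (abundance × isotope mass) = 0.00560 × 83.91343 + 0.09860 × 85.90926 + 0.07000 × 86.90889 + 0.82580 × 87.90561
= 0.469915 + 8.470653 + 6.083622 + 72.592453 = 87.616643 u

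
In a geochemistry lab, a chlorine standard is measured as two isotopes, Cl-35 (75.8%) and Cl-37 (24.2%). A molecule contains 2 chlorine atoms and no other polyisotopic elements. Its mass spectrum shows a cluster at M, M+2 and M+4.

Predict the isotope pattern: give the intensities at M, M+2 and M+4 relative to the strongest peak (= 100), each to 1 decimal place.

100.0 : 63.9 : 10.2

The 2 Cl atoms are independent, so intensities follow the terms of (0.758 + 0.242)^2.
P(M) = 0.758^2 = 0.574564
P(M+2) = 2 × 0.758^1 × 0.242^1 = 0.366872
P(M+4) = 0.242^2 = 0.058564
The M peak is largest (0.574564); scaling to 100 gives 100.0 : 63.9 : 10.2.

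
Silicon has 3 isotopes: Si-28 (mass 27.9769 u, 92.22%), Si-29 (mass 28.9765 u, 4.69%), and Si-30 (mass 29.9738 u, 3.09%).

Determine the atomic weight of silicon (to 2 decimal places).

Weight each isotope mass by its fractional abundance: 0.9222 × 27.9769 + 0.0469 × 28.9765 + 0.0309 × 29.9738
= 25.80030 + 1.35900 + 0.92619 = 28.08549 u

28.09 u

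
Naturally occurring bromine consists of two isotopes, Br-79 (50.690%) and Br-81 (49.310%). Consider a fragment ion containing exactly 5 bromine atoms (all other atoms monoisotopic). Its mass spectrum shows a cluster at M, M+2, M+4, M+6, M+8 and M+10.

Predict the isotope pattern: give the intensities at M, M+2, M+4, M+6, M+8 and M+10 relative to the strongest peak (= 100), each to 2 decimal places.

10.57 : 51.40 : 100.00 : 97.28 : 47.31 : 9.21

The 5 Br atoms are independent, so intensities follow the terms of (0.50690 + 0.49310)^5.
P(M) = 0.50690^5 = 0.033467
P(M+2) = 5 × 0.50690^4 × 0.49310^1 = 0.162777
P(M+4) = 10 × 0.50690^3 × 0.49310^2 = 0.316692
P(M+6) = 10 × 0.50690^2 × 0.49310^3 = 0.308070
P(M+8) = 5 × 0.50690^1 × 0.49310^4 = 0.149842
P(M+10) = 0.49310^5 = 0.029152
The M+4 peak is largest (0.316692); scaling to 100 gives 10.57 : 51.40 : 100.00 : 97.28 : 47.31 : 9.21.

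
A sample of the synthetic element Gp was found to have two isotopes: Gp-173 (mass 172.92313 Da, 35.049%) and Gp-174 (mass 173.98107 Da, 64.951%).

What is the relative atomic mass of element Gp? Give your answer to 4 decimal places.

173.6103 Da

The abundance-weighted mean is 0.35049 × 172.92313 + 0.64951 × 173.98107
= 60.607828 + 113.002445 = 173.610273 Da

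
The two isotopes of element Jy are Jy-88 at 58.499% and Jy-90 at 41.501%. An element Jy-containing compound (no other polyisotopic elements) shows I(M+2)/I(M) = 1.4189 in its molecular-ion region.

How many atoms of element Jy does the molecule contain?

The M+2/M ratio from n Jy atoms is n · q/p = n · 0.41501/0.58499.
n = 1.4189 × 0.58499/0.41501 = 2.00 ≈ 2

2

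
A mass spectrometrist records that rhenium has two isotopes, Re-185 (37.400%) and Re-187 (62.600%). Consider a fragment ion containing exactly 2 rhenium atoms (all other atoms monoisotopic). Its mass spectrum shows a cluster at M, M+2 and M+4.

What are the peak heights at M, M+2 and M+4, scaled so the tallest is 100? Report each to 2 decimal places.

Each Re atom is independently Re-185 (p = 0.37400) or Re-187 (q = 0.62600); the cluster is the binomial expansion (p + q)^2.
P(M) = 0.37400^2 = 0.139876
P(M+2) = 2 × 0.37400^1 × 0.62600^1 = 0.468248
P(M+4) = 0.62600^2 = 0.391876
The M+2 peak is largest (0.468248); scaling to 100 gives 29.87 : 100.00 : 83.69.

29.87 : 100.00 : 83.69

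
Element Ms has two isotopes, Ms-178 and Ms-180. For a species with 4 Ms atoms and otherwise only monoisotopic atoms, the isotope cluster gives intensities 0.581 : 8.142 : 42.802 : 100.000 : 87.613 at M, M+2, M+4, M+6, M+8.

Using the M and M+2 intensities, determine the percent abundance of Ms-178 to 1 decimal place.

If p is the fraction of Ms that is Ms-178, then I(M+2)/I(M) = [C(4,1)·p^3·(1−p)] / p^4 = 4·(1−p)/p = 8.142/0.581 = 14.0138
(1−p)/p = 14.0138/4 = 3.5034  ⇒  p = 1/(1 + 3.5034) = 0.2221
Ms-178: 22.2%, Ms-180: 77.8%.

22.2%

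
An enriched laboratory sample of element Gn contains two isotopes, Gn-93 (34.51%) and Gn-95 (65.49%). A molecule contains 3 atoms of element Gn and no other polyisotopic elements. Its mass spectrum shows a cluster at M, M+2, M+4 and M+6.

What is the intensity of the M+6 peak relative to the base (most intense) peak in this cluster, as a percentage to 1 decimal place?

Term probabilities: M 0.0411, M+2 0.2340, M+4 0.4440, M+6 0.2809. Base peak = M+4.
P(M+4) = C(3,2) × 0.3451^1 × 0.6549^2 = 3 × 0.3451 × 0.42889401 = 0.444034 (base)
P(M+6) = C(3,3) × 0.3451^0 × 0.6549^3 = 1 × 1.0000 × 0.28088269 = 0.280883
Relative intensity = 0.280883 / 0.444034 × 100 = 63.3

63.3%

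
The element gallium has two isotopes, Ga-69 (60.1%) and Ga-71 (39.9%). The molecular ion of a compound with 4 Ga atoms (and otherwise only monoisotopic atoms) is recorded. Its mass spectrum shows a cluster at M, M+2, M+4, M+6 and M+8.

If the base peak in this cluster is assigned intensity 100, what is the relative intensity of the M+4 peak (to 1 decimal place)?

99.6

Term probabilities: M 0.1305, M+2 0.3465, M+4 0.3450, M+6 0.1527, M+8 0.0253. Base peak = M+2.
P(M+2) = C(4,1) × 0.601^3 × 0.399^1 = 4 × 0.2170818 × 0.3990 = 0.346463 (base)
P(M+4) = C(4,2) × 0.601^2 × 0.399^2 = 6 × 0.361201 × 0.159201 = 0.345021
Relative intensity = 0.345021 / 0.346463 × 100 = 99.6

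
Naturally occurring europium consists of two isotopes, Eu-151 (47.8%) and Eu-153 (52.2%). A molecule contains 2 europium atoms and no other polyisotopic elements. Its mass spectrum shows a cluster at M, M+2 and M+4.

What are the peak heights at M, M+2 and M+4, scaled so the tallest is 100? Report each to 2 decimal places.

The 2 Eu atoms are independent, so intensities follow the terms of (0.478 + 0.522)^2.
P(M) = 0.478^2 = 0.228484
P(M+2) = 2 × 0.478^1 × 0.522^1 = 0.499032
P(M+4) = 0.522^2 = 0.272484
The M+2 peak is largest (0.499032); scaling to 100 gives 45.79 : 100.00 : 54.60.

45.79 : 100.00 : 54.60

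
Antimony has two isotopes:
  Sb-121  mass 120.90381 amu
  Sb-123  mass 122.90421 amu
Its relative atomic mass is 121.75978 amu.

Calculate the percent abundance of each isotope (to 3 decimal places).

Let x be the fractional abundance of Sb-121; then Sb-123 has abundance 1 − x.
120.90381·x + 122.90421·(1 − x) = 121.75978
(120.90381 − 122.90421)·x = 121.75978 − 122.90421
x = -1.14443 / -2.00040 = 0.57210 → 57.210% Sb-121, 42.790% Sb-123.

Sb-121: 57.210%, Sb-123: 42.790%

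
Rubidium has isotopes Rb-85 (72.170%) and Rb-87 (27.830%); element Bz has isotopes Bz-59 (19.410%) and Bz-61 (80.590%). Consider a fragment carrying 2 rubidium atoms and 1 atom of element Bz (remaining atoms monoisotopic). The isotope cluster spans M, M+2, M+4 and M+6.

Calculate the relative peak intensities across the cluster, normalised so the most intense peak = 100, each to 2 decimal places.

20.31 : 100.00 : 68.06 : 12.54

Rubidium pattern (n=2): 0.52085089 : 0.40169822 : 0.07745089
Element Bz pattern (n=1): 0.1941 : 0.8059
Convolve the two distributions (both contribute in 2-u steps):
  M: 0.52085089×0.1941 = 0.101097
  M+2: 0.52085089×0.8059 + 0.40169822×0.1941 = 0.497723
  M+4: 0.40169822×0.8059 + 0.07745089×0.1941 = 0.338762
  M+6: 0.07745089×0.8059 = 0.062418
Scale to base peak (0.497723) = 100: 20.31 : 100.00 : 68.06 : 12.54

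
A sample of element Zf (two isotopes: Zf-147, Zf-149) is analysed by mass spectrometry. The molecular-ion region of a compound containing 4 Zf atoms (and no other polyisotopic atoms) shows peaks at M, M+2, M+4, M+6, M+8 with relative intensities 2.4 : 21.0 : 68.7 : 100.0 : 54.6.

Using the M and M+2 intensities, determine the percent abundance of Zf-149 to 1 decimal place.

68.6%

If p is the fraction of Zf that is Zf-147, then I(M+2)/I(M) = [C(4,1)·p^3·(1−p)] / p^4 = 4·(1−p)/p = 21.0/2.4 = 8.7500
(1−p)/p = 8.7500/4 = 2.1875  ⇒  p = 1/(1 + 2.1875) = 0.3137
Zf-147: 31.4%, Zf-149: 68.6%.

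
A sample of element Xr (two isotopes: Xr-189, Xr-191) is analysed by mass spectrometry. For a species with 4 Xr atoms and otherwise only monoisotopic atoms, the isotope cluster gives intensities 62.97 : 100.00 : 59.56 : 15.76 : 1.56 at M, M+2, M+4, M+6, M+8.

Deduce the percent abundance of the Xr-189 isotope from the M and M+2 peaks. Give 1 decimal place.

71.6%

Let p = fractional abundance of Xr-189. I(M+2)/I(M) = [C(4,1)·p^3·(1−p)] / p^4 = 4·(1−p)/p = 100.00/62.97 = 1.5881
(1−p)/p = 1.5881/4 = 0.3970  ⇒  p = 1/(1 + 0.3970) = 0.7158
Xr-189: 71.6%, Xr-191: 28.4%.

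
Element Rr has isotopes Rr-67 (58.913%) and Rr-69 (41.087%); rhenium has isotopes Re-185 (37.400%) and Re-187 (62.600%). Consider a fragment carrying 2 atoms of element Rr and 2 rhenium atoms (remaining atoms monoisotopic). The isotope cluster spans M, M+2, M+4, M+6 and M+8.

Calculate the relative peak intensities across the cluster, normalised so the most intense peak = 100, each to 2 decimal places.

12.57 : 59.60 : 100.00 : 69.57 : 17.12

Element Rr pattern (n=2): 0.34707416 : 0.48411169 : 0.16881416
Rhenium pattern (n=2): 0.139876 : 0.468248 : 0.391876
Convolve the two distributions (both contribute in 2-u steps):
  M: 0.34707416×0.139876 = 0.048547
  M+2: 0.34707416×0.468248 + 0.48411169×0.139876 = 0.230232
  M+4: 0.34707416×0.391876 + 0.48411169×0.468248 + 0.16881416×0.139876 = 0.386307
  M+6: 0.48411169×0.391876 + 0.16881416×0.468248 = 0.268759
  M+8: 0.16881416×0.391876 = 0.066154
Scale to base peak (0.386307) = 100: 12.57 : 59.60 : 100.00 : 69.57 : 17.12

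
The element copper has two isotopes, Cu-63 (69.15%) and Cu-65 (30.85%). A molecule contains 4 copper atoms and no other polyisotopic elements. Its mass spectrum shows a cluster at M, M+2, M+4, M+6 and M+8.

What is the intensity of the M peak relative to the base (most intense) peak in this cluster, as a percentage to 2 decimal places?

Binomial terms of (0.6915 + 0.3085)^4: M 0.2286, M+2 0.4080, M+4 0.2731, M+6 0.0812, M+8 0.0091 → M+2 is the base peak.
P(M+2) = C(4,1) × 0.6915^3 × 0.3085^1 = 4 × 0.33065611 × 0.3085 = 0.408030 (base)
P(M) = C(4,0) × 0.6915^4 × 0.3085^0 = 1 × 0.2286487 × 1.0000 = 0.228649
Relative intensity = 0.228649 / 0.408030 × 100 = 56.04

56.04%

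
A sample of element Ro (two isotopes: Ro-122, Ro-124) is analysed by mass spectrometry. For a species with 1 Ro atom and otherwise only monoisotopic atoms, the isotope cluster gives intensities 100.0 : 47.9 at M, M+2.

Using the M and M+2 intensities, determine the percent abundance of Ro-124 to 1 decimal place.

Let p = fractional abundance of Ro-122. I(M+2)/I(M) = [C(1,1)·p^0·(1−p)] / p^1 = 1·(1−p)/p = 47.9/100.0 = 0.4790
(1−p)/p = 0.4790/1 = 0.4790  ⇒  p = 1/(1 + 0.4790) = 0.6761
Ro-122: 67.6%, Ro-124: 32.4%.

32.4%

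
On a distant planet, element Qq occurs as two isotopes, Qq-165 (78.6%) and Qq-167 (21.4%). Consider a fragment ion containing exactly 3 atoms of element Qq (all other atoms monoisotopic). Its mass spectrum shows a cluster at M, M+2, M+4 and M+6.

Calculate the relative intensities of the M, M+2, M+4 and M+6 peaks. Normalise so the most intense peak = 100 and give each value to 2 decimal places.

100.00 : 81.68 : 22.24 : 2.02

Expanding (0.786 + 0.214)^3:
P(M) = 0.786^3 = 0.485588
P(M+2) = 3 × 0.786^2 × 0.214^1 = 0.396625
P(M+4) = 3 × 0.786^1 × 0.214^2 = 0.107987
P(M+6) = 0.214^3 = 0.009800
The M peak is largest (0.485588); scaling to 100 gives 100.00 : 81.68 : 22.24 : 2.02.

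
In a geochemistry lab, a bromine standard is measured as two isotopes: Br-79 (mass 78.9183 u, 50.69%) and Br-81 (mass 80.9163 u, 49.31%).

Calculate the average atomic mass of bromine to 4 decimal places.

The abundance-weighted mean is 0.5069 × 78.9183 + 0.4931 × 80.9163
= 40.00369 + 39.89983 = 79.90352 u

79.9035 u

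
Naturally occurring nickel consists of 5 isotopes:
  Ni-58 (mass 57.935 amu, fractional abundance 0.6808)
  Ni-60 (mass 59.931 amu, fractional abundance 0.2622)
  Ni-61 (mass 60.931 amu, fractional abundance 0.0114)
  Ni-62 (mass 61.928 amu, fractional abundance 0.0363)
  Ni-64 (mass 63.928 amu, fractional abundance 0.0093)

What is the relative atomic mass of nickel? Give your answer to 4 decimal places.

Average mass = Σ (abundance × isotope mass) = 0.6808 × 57.935 + 0.2622 × 59.931 + 0.0114 × 60.931 + 0.0363 × 61.928 + 0.0093 × 63.928
= 39.44215 + 15.71391 + 0.69461 + 2.24799 + 0.59453 = 58.69319 amu

58.6932 amu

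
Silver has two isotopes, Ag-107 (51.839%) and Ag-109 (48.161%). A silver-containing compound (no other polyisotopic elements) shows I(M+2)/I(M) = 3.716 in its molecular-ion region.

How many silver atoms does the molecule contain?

With n Ag atoms, P(M+2)/P(M) = C(n,1)·p^(n−1)q / p^n = n·q/p = n · 0.48161/0.51839.
n = 3.716 × 0.51839/0.48161 = 4.00 ≈ 4

4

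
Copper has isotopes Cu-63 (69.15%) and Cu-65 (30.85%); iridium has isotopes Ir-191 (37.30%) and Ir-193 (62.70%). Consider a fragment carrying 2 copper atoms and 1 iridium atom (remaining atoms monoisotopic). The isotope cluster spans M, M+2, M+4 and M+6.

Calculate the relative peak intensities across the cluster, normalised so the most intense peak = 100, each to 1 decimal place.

Copper pattern (n=2): 0.47817225 : 0.4266555 : 0.09517225
Iridium pattern (n=1): 0.3730 : 0.6270
Convolve the two distributions (both contribute in 2-u steps):
  M: 0.47817225×0.3730 = 0.178358
  M+2: 0.47817225×0.6270 + 0.4266555×0.3730 = 0.458957
  M+4: 0.4266555×0.6270 + 0.09517225×0.3730 = 0.303012
  M+6: 0.09517225×0.6270 = 0.059673
Scale to base peak (0.458957) = 100: 38.9 : 100.0 : 66.0 : 13.0

38.9 : 100.0 : 66.0 : 13.0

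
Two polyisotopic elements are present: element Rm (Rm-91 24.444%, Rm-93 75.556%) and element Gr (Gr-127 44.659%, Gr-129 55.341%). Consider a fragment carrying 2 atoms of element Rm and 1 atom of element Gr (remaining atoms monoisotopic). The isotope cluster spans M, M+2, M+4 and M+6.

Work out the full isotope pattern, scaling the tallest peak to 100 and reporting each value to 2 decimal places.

Element Rm pattern (n=2): 0.05975091 : 0.36937817 : 0.57087091
Element Gr pattern (n=1): 0.44659 : 0.55341
Convolve the two distributions (both contribute in 2-u steps):
  M: 0.05975091×0.44659 = 0.026684
  M+2: 0.05975091×0.55341 + 0.36937817×0.44659 = 0.198027
  M+4: 0.36937817×0.55341 + 0.57087091×0.44659 = 0.459363
  M+6: 0.57087091×0.55341 = 0.315926
Scale to base peak (0.459363) = 100: 5.81 : 43.11 : 100.00 : 68.77

5.81 : 43.11 : 100.00 : 68.77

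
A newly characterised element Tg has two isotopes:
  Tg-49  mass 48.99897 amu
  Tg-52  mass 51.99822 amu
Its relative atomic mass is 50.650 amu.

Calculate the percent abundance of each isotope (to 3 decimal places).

Let x be the fractional abundance of Tg-49; then Tg-52 has abundance 1 − x.
48.99897·x + 51.99822·(1 − x) = 50.650
(48.99897 − 51.99822)·x = 50.650 − 51.99822
x = -1.34822 / -2.99925 = 0.44952 → 44.952% Tg-49, 55.048% Tg-52.

Tg-49: 44.952%, Tg-52: 55.048%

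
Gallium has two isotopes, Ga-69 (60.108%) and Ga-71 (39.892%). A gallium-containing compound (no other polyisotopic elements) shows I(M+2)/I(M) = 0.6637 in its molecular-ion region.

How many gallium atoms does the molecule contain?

1

With n Ga atoms, P(M+2)/P(M) = C(n,1)·p^(n−1)q / p^n = n·q/p = n · 0.39892/0.60108.
n = 0.6637 × 0.60108/0.39892 = 1.00 ≈ 1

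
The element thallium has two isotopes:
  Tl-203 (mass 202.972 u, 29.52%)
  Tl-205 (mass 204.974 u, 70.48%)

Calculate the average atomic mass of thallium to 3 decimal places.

The abundance-weighted mean is 0.2952 × 202.972 + 0.7048 × 204.974
= 59.9173 + 144.4657 = 204.3830 u

204.383 u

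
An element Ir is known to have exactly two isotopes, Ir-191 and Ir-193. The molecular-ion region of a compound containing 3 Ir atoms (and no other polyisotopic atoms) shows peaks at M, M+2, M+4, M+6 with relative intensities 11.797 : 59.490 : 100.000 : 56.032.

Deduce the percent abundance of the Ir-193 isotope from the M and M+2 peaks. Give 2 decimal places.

Let p = fractional abundance of Ir-191. I(M+2)/I(M) = [C(3,1)·p^2·(1−p)] / p^3 = 3·(1−p)/p = 59.490/11.797 = 5.0428
(1−p)/p = 5.0428/3 = 1.6809  ⇒  p = 1/(1 + 1.6809) = 0.3730
Ir-191: 37.30%, Ir-193: 62.70%.

62.70%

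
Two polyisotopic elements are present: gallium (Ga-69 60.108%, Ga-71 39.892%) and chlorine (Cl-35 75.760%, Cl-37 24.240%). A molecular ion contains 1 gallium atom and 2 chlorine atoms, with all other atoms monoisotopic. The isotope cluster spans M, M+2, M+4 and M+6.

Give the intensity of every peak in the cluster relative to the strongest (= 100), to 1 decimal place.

Gallium pattern (n=1): 0.60108 : 0.39892
Chlorine pattern (n=2): 0.57395776 : 0.36728448 : 0.05875776
Convolve the two distributions (both contribute in 2-u steps):
  M: 0.60108×0.57395776 = 0.344995
  M+2: 0.60108×0.36728448 + 0.39892×0.57395776 = 0.449731
  M+4: 0.60108×0.05875776 + 0.39892×0.36728448 = 0.181835
  M+6: 0.39892×0.05875776 = 0.023440
Scale to base peak (0.449731) = 100: 76.7 : 100.0 : 40.4 : 5.2

76.7 : 100.0 : 40.4 : 5.2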